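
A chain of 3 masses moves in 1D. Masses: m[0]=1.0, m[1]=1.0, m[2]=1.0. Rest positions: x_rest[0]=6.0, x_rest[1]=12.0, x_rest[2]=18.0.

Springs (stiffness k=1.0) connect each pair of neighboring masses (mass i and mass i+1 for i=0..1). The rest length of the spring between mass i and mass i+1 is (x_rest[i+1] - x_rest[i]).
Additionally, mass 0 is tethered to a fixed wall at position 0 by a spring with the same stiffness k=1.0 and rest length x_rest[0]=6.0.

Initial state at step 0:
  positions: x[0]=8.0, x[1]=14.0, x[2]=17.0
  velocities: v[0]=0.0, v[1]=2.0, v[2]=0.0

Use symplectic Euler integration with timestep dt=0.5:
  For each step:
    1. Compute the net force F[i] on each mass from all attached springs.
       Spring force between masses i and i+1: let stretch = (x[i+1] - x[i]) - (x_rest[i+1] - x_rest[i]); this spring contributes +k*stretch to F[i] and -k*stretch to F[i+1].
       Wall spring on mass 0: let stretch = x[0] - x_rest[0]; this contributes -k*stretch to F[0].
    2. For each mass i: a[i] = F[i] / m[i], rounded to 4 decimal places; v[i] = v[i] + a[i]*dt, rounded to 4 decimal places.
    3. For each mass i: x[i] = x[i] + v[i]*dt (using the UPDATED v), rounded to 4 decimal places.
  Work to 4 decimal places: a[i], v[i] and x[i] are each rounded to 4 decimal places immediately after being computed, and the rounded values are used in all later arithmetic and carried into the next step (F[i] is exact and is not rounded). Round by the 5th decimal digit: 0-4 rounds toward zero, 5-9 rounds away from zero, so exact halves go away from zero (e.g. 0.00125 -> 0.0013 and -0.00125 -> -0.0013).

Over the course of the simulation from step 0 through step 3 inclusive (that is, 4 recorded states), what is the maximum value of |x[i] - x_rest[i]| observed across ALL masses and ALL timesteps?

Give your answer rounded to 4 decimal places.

Answer: 2.6407

Derivation:
Step 0: x=[8.0000 14.0000 17.0000] v=[0.0000 2.0000 0.0000]
Step 1: x=[7.5000 14.2500 17.7500] v=[-1.0000 0.5000 1.5000]
Step 2: x=[6.8125 13.6875 19.1250] v=[-1.3750 -1.1250 2.7500]
Step 3: x=[6.1406 12.7656 20.6407] v=[-1.3438 -1.8438 3.0313]
Max displacement = 2.6407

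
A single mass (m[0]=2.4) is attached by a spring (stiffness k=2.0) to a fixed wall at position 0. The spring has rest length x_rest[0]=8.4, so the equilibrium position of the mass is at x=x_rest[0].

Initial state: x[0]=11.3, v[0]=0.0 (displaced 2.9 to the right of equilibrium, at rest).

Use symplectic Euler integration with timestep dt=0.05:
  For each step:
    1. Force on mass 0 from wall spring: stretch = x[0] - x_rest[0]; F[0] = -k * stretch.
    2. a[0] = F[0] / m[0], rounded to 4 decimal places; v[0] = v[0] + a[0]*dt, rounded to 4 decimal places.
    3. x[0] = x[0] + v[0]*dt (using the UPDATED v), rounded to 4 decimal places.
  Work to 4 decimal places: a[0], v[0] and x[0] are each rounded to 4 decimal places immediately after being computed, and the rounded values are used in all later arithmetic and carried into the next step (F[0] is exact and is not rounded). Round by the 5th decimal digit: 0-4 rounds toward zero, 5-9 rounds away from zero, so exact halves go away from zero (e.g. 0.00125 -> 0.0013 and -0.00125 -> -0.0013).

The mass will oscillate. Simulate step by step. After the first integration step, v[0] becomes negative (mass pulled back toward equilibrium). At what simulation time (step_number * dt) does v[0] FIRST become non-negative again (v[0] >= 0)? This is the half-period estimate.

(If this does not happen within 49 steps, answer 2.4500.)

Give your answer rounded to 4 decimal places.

Answer: 2.4500

Derivation:
Step 0: x=[11.3000] v=[0.0000]
Step 1: x=[11.2940] v=[-0.1208]
Step 2: x=[11.2819] v=[-0.2414]
Step 3: x=[11.2638] v=[-0.3615]
Step 4: x=[11.2398] v=[-0.4808]
Step 5: x=[11.2098] v=[-0.5991]
Step 6: x=[11.1740] v=[-0.7162]
Step 7: x=[11.1324] v=[-0.8318]
Step 8: x=[11.0851] v=[-0.9457]
Step 9: x=[11.0322] v=[-1.0576]
Step 10: x=[10.9738] v=[-1.1673]
Step 11: x=[10.9101] v=[-1.2745]
Step 12: x=[10.8411] v=[-1.3791]
Step 13: x=[10.7671] v=[-1.4808]
Step 14: x=[10.6881] v=[-1.5794]
Step 15: x=[10.6044] v=[-1.6747]
Step 16: x=[10.5161] v=[-1.7666]
Step 17: x=[10.4234] v=[-1.8548]
Step 18: x=[10.3264] v=[-1.9391]
Step 19: x=[10.2254] v=[-2.0194]
Step 20: x=[10.1206] v=[-2.0955]
Step 21: x=[10.0122] v=[-2.1672]
Step 22: x=[9.9005] v=[-2.2344]
Step 23: x=[9.7857] v=[-2.2969]
Step 24: x=[9.6680] v=[-2.3546]
Step 25: x=[9.5476] v=[-2.4074]
Step 26: x=[9.4248] v=[-2.4552]
Step 27: x=[9.2999] v=[-2.4979]
Step 28: x=[9.1731] v=[-2.5354]
Step 29: x=[9.0447] v=[-2.5676]
Step 30: x=[8.9150] v=[-2.5945]
Step 31: x=[8.7842] v=[-2.6160]
Step 32: x=[8.6526] v=[-2.6320]
Step 33: x=[8.5205] v=[-2.6425]
Step 34: x=[8.3881] v=[-2.6475]
Step 35: x=[8.2558] v=[-2.6470]
Step 36: x=[8.1238] v=[-2.6410]
Step 37: x=[7.9923] v=[-2.6295]
Step 38: x=[7.8617] v=[-2.6125]
Step 39: x=[7.7322] v=[-2.5901]
Step 40: x=[7.6041] v=[-2.5623]
Step 41: x=[7.4776] v=[-2.5291]
Step 42: x=[7.3531] v=[-2.4907]
Step 43: x=[7.2307] v=[-2.4471]
Step 44: x=[7.1108] v=[-2.3984]
Step 45: x=[6.9936] v=[-2.3447]
Step 46: x=[6.8793] v=[-2.2861]
Step 47: x=[6.7682] v=[-2.2227]
Step 48: x=[6.6605] v=[-2.1547]
Step 49: x=[6.5564] v=[-2.0822]
v[0] did not become non-negative within 49 steps; using fallback time=2.4500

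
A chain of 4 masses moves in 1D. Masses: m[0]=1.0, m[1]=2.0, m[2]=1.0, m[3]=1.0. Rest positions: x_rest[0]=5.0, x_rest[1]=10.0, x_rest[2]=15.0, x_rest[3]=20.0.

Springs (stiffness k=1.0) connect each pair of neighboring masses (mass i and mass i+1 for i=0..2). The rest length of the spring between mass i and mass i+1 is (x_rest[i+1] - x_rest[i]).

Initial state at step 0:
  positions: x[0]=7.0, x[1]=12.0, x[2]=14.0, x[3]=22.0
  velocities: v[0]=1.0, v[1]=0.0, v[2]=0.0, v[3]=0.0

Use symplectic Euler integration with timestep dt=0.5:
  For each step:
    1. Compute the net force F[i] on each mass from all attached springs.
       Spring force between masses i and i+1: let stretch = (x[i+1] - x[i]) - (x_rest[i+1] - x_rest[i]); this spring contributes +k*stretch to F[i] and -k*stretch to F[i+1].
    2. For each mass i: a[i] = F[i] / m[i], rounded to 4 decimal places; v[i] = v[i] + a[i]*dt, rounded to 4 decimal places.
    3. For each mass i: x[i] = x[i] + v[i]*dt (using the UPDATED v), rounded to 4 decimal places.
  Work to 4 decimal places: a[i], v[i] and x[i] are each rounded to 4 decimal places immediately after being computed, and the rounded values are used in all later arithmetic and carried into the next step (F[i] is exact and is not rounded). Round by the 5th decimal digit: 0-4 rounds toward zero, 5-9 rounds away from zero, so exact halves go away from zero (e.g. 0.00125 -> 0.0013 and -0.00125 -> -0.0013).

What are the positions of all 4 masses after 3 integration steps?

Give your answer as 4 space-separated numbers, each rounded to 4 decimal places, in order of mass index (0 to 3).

Answer: 7.6719 11.1641 18.5860 19.9141

Derivation:
Step 0: x=[7.0000 12.0000 14.0000 22.0000] v=[1.0000 0.0000 0.0000 0.0000]
Step 1: x=[7.5000 11.6250 15.5000 21.2500] v=[1.0000 -0.7500 3.0000 -1.5000]
Step 2: x=[7.7813 11.2188 17.4688 20.3125] v=[0.5625 -0.8125 3.9375 -1.8750]
Step 3: x=[7.6719 11.1641 18.5860 19.9141] v=[-0.2188 -0.1094 2.2344 -0.7969]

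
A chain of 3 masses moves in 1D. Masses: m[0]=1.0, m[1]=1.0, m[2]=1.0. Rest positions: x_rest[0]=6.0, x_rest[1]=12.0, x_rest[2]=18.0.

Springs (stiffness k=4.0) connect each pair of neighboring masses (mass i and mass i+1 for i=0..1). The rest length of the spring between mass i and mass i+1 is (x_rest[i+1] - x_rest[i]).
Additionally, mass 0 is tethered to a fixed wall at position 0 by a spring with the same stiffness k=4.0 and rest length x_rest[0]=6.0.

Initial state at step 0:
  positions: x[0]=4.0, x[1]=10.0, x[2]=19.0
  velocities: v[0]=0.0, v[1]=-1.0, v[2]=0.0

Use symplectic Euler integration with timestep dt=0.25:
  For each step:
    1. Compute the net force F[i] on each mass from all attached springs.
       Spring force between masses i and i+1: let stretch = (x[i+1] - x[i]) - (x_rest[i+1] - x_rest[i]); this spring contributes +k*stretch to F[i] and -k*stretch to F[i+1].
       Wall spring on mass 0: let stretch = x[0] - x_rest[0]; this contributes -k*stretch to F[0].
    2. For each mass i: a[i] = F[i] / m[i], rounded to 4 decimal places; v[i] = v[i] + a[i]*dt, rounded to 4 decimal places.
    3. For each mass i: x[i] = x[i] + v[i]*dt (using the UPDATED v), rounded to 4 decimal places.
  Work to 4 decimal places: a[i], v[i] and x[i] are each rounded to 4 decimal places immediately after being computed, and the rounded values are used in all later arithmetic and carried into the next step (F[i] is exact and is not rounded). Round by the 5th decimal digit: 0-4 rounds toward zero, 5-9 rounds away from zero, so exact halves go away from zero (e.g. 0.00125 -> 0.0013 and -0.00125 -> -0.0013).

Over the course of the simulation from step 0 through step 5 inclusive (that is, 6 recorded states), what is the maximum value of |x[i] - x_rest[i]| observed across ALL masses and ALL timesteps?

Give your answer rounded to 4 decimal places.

Answer: 2.5507

Derivation:
Step 0: x=[4.0000 10.0000 19.0000] v=[0.0000 -1.0000 0.0000]
Step 1: x=[4.5000 10.5000 18.2500] v=[2.0000 2.0000 -3.0000]
Step 2: x=[5.3750 11.4375 17.0625] v=[3.5000 3.7500 -4.7500]
Step 3: x=[6.4219 12.2656 15.9688] v=[4.1875 3.3125 -4.3750]
Step 4: x=[7.3242 12.5586 15.4493] v=[3.6093 1.1720 -2.0782]
Step 5: x=[7.7041 12.2657 15.7071] v=[1.5195 -1.1717 1.0311]
Max displacement = 2.5507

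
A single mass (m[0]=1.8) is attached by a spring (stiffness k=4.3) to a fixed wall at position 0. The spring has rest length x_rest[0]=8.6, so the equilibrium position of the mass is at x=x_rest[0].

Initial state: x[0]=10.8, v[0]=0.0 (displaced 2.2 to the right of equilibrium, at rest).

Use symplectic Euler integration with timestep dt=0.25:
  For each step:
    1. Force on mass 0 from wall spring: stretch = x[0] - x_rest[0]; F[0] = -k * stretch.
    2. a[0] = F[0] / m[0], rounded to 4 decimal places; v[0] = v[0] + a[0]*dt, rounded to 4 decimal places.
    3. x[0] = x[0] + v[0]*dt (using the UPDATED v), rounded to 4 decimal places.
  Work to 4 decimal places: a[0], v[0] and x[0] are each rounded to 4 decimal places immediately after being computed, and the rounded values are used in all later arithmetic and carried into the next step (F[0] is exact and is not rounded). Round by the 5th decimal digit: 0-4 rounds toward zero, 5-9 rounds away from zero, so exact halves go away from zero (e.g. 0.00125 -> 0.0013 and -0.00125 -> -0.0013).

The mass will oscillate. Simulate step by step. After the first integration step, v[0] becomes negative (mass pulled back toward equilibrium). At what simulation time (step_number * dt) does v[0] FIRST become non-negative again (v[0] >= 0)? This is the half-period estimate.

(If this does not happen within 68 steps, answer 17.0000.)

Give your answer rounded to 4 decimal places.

Step 0: x=[10.8000] v=[0.0000]
Step 1: x=[10.4715] v=[-1.3139]
Step 2: x=[9.8636] v=[-2.4316]
Step 3: x=[9.0670] v=[-3.1863]
Step 4: x=[8.2007] v=[-3.4652]
Step 5: x=[7.3940] v=[-3.2267]
Step 6: x=[6.7674] v=[-2.5065]
Step 7: x=[6.4144] v=[-1.4120]
Step 8: x=[6.3877] v=[-0.1067]
Step 9: x=[6.6913] v=[1.2145]
First v>=0 after going negative at step 9, time=2.2500

Answer: 2.2500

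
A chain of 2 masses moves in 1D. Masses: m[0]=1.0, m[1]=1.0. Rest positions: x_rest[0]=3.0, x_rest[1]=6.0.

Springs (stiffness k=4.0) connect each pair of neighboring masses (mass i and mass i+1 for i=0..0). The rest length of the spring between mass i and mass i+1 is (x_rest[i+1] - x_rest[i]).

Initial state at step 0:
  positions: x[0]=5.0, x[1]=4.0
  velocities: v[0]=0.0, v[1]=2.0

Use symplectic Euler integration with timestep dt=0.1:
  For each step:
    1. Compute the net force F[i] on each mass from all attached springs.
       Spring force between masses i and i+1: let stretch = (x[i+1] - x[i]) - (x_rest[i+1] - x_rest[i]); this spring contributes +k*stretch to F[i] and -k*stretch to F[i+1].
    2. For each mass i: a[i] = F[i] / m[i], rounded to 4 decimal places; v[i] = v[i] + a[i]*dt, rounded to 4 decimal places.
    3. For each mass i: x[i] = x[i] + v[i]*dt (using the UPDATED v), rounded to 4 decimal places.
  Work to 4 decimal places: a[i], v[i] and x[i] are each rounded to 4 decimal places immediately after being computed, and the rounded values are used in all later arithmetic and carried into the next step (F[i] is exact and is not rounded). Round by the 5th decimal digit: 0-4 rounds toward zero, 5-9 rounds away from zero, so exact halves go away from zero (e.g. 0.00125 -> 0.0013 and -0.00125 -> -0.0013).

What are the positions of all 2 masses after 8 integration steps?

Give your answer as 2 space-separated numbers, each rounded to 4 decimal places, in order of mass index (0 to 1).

Step 0: x=[5.0000 4.0000] v=[0.0000 2.0000]
Step 1: x=[4.8400 4.3600] v=[-1.6000 3.6000]
Step 2: x=[4.5408 4.8592] v=[-2.9920 4.9920]
Step 3: x=[4.1343 5.4657] v=[-4.0646 6.0646]
Step 4: x=[3.6611 6.1389] v=[-4.7320 6.7320]
Step 5: x=[3.1670 6.8330] v=[-4.9409 6.9409]
Step 6: x=[2.6996 7.5005] v=[-4.6745 6.6745]
Step 7: x=[2.3042 8.0959] v=[-3.9541 5.9541]
Step 8: x=[2.0205 8.5796] v=[-2.8374 4.8374]

Answer: 2.0205 8.5796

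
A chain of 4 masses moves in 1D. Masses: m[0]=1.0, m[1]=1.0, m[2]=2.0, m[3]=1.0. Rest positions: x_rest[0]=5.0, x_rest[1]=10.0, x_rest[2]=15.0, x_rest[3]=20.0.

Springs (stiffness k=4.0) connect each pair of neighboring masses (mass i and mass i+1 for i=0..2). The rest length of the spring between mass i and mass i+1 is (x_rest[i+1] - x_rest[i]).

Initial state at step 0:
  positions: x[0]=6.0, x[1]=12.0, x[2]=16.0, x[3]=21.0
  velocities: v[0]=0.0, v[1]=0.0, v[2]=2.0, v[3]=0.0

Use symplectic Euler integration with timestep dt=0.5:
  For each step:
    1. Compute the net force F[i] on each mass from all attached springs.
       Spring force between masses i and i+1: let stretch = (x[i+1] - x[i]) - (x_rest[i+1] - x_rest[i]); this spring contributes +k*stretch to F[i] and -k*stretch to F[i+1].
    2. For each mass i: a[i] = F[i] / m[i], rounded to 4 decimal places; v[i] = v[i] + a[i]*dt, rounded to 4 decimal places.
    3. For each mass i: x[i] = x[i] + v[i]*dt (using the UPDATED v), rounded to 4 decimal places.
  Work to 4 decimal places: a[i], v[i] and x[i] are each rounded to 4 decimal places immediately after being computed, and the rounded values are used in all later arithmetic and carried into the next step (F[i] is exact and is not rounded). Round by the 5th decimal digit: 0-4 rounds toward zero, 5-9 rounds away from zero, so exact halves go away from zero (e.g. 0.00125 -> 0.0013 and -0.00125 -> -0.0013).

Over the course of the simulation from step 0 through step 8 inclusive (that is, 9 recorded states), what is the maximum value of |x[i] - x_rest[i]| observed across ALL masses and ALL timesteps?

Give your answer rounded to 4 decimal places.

Answer: 5.5000

Derivation:
Step 0: x=[6.0000 12.0000 16.0000 21.0000] v=[0.0000 0.0000 2.0000 0.0000]
Step 1: x=[7.0000 10.0000 17.5000 21.0000] v=[2.0000 -4.0000 3.0000 0.0000]
Step 2: x=[6.0000 12.5000 17.0000 22.5000] v=[-2.0000 5.0000 -1.0000 3.0000]
Step 3: x=[6.5000 13.0000 17.0000 23.5000] v=[1.0000 1.0000 0.0000 2.0000]
Step 4: x=[8.5000 11.0000 18.2500 23.0000] v=[4.0000 -4.0000 2.5000 -1.0000]
Step 5: x=[8.0000 13.7500 18.2500 22.7500] v=[-1.0000 5.5000 0.0000 -0.5000]
Step 6: x=[8.2500 15.2500 18.2500 23.0000] v=[0.5000 3.0000 0.0000 0.5000]
Step 7: x=[10.5000 12.7500 19.1250 23.5000] v=[4.5000 -5.0000 1.7500 1.0000]
Step 8: x=[10.0000 14.3750 19.0000 24.6250] v=[-1.0000 3.2500 -0.2500 2.2500]
Max displacement = 5.5000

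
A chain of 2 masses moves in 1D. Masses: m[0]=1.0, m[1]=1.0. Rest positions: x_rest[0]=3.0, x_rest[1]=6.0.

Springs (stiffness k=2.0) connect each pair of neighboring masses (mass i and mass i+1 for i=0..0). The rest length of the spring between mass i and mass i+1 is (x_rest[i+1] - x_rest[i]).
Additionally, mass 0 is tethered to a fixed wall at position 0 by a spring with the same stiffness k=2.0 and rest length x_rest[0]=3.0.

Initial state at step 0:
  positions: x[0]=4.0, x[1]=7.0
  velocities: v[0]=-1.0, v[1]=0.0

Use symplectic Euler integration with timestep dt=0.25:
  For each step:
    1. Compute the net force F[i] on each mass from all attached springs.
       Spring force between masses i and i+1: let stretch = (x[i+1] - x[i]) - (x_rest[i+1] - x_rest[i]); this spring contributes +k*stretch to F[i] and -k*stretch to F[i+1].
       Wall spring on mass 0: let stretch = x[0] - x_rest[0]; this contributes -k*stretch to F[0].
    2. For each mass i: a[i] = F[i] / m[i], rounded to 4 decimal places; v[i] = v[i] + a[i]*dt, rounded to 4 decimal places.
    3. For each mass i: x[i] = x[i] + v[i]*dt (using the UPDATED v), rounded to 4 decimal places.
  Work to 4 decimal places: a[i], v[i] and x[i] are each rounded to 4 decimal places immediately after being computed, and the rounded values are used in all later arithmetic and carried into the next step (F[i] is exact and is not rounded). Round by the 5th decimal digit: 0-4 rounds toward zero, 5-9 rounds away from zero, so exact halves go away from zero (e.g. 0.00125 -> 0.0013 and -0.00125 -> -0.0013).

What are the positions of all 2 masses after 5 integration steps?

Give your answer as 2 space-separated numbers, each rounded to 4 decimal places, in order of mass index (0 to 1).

Step 0: x=[4.0000 7.0000] v=[-1.0000 0.0000]
Step 1: x=[3.6250 7.0000] v=[-1.5000 0.0000]
Step 2: x=[3.2188 6.9531] v=[-1.6250 -0.1875]
Step 3: x=[2.8770 6.8144] v=[-1.3673 -0.5547]
Step 4: x=[2.6677 6.5586] v=[-0.8371 -1.0234]
Step 5: x=[2.6113 6.1914] v=[-0.2255 -1.4689]

Answer: 2.6113 6.1914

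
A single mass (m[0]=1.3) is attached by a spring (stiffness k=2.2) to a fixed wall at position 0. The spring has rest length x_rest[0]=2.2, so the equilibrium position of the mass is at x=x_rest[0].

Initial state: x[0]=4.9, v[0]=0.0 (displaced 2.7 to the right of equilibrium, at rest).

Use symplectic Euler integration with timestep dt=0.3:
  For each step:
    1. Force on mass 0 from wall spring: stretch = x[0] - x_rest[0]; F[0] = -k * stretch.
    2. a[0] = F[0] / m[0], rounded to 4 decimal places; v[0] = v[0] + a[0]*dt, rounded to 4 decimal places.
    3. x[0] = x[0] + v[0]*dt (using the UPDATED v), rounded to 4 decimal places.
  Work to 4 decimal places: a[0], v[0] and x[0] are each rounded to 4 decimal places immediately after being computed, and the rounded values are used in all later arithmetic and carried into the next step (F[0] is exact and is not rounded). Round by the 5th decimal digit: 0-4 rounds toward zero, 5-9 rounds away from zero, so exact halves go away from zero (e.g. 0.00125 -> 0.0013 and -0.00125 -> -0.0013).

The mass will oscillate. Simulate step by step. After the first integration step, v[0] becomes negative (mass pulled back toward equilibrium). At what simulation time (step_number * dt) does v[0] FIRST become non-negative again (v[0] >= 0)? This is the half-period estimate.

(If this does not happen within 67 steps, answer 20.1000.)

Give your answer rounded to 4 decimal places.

Step 0: x=[4.9000] v=[0.0000]
Step 1: x=[4.4888] v=[-1.3708]
Step 2: x=[3.7290] v=[-2.5328]
Step 3: x=[2.7363] v=[-3.3091]
Step 4: x=[1.6619] v=[-3.5814]
Step 5: x=[0.6694] v=[-3.3082]
Step 6: x=[-0.0899] v=[-2.5311]
Step 7: x=[-0.5005] v=[-1.3685]
Step 8: x=[-0.4998] v=[0.0025]
First v>=0 after going negative at step 8, time=2.4000

Answer: 2.4000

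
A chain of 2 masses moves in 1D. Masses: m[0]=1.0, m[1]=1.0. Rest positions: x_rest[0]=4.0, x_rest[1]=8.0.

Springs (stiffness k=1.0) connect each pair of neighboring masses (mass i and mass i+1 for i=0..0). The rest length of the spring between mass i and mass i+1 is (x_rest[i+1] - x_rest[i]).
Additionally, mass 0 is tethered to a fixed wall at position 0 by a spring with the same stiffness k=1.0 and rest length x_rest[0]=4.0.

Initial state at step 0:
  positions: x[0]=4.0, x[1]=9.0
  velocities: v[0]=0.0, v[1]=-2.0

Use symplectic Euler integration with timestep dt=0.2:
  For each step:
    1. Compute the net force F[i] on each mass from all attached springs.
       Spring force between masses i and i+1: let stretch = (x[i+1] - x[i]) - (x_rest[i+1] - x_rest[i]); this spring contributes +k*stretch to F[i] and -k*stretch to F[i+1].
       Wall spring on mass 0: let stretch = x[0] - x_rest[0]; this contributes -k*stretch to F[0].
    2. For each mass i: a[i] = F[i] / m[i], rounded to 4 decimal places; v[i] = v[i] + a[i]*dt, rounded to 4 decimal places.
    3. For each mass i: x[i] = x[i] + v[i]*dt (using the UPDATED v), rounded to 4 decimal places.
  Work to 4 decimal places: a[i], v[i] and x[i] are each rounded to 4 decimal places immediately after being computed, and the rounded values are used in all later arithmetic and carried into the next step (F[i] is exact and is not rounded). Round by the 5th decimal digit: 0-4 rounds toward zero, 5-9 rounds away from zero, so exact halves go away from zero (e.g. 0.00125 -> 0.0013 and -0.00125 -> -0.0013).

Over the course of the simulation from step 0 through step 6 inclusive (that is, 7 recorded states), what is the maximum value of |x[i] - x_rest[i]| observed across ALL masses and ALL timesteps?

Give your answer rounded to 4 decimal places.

Step 0: x=[4.0000 9.0000] v=[0.0000 -2.0000]
Step 1: x=[4.0400 8.5600] v=[0.2000 -2.2000]
Step 2: x=[4.0992 8.0992] v=[0.2960 -2.3040]
Step 3: x=[4.1544 7.6384] v=[0.2762 -2.3040]
Step 4: x=[4.1828 7.1982] v=[0.1421 -2.2008]
Step 5: x=[4.1645 6.7974] v=[-0.0914 -2.0039]
Step 6: x=[4.0850 6.4513] v=[-0.3977 -1.7305]
Max displacement = 1.5487

Answer: 1.5487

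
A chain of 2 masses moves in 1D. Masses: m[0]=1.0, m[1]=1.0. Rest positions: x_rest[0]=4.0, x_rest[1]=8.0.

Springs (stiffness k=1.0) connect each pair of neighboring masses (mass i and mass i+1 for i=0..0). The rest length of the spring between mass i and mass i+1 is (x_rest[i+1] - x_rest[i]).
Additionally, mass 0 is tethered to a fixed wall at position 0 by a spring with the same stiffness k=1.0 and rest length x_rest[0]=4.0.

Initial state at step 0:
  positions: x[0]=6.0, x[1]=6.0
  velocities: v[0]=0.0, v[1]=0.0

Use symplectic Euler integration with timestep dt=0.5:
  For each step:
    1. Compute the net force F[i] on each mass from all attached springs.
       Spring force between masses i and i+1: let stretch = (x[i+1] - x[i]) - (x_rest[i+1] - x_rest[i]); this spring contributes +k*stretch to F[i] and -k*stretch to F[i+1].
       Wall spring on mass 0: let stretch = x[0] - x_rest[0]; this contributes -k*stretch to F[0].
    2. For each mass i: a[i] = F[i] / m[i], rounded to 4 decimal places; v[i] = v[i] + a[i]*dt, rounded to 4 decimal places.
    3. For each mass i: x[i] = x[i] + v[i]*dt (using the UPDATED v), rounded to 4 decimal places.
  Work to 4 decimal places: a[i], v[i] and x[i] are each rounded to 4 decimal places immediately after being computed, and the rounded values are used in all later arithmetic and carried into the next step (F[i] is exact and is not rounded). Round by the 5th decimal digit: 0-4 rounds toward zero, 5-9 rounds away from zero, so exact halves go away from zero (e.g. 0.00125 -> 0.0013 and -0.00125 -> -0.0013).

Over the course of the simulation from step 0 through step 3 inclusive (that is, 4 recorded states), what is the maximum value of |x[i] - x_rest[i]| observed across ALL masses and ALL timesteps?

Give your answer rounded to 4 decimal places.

Answer: 2.6562

Derivation:
Step 0: x=[6.0000 6.0000] v=[0.0000 0.0000]
Step 1: x=[4.5000 7.0000] v=[-3.0000 2.0000]
Step 2: x=[2.5000 8.3750] v=[-4.0000 2.7500]
Step 3: x=[1.3438 9.2813] v=[-2.3125 1.8125]
Max displacement = 2.6562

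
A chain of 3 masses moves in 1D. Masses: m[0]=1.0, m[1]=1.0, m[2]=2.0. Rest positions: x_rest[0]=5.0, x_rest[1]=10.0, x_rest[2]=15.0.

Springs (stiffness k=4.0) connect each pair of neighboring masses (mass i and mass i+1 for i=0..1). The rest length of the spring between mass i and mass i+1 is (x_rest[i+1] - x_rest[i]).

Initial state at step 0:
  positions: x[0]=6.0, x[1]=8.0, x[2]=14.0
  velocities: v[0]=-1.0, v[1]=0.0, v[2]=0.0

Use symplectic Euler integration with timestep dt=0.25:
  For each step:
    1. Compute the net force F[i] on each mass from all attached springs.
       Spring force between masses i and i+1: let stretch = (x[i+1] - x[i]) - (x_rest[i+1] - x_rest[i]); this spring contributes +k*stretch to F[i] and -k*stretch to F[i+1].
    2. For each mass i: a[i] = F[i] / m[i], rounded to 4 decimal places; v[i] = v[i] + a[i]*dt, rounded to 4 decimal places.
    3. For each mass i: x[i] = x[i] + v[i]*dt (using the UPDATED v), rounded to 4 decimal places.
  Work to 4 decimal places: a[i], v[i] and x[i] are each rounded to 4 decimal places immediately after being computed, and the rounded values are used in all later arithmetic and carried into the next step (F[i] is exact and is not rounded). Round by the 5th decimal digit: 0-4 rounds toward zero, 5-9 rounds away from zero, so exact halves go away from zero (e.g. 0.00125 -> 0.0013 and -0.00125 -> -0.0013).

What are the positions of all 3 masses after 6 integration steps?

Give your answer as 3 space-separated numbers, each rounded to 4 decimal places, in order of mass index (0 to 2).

Answer: 3.6174 7.1917 14.8456

Derivation:
Step 0: x=[6.0000 8.0000 14.0000] v=[-1.0000 0.0000 0.0000]
Step 1: x=[5.0000 9.0000 13.8750] v=[-4.0000 4.0000 -0.5000]
Step 2: x=[3.7500 10.2188 13.7656] v=[-5.0000 4.8750 -0.4375]
Step 3: x=[2.8672 10.7071 13.8379] v=[-3.5312 1.9530 0.2891]
Step 4: x=[2.6944 10.0181 14.1438] v=[-0.6913 -2.7561 1.2237]
Step 5: x=[3.1025 8.5296 14.5590] v=[1.6324 -5.9541 1.6609]
Step 6: x=[3.6174 7.1917 14.8456] v=[2.0595 -5.3518 1.1462]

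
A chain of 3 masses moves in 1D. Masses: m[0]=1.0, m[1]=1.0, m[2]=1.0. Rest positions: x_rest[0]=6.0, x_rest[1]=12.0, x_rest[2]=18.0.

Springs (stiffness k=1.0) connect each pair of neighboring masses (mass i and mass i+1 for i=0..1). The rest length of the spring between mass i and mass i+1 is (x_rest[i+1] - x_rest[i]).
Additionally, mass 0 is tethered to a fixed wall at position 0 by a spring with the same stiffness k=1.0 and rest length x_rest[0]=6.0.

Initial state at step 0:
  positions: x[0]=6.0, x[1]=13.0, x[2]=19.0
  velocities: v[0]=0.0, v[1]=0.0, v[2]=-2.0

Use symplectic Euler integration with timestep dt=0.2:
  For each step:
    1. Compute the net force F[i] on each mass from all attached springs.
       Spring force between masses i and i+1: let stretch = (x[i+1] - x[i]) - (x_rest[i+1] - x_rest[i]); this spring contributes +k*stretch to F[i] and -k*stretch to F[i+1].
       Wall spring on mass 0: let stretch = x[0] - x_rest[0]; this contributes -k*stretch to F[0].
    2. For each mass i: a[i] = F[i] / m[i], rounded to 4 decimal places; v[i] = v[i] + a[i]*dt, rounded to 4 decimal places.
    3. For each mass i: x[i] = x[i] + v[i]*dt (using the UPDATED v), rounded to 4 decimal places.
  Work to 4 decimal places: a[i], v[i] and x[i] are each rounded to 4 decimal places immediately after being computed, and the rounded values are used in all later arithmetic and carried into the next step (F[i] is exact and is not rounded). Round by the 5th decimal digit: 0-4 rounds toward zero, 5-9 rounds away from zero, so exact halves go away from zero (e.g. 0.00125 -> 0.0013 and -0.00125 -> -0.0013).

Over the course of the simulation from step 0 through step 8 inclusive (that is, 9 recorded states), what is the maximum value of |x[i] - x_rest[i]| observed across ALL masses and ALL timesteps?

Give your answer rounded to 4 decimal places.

Step 0: x=[6.0000 13.0000 19.0000] v=[0.0000 0.0000 -2.0000]
Step 1: x=[6.0400 12.9600 18.6000] v=[0.2000 -0.2000 -2.0000]
Step 2: x=[6.1152 12.8688 18.2144] v=[0.3760 -0.4560 -1.9280]
Step 3: x=[6.2159 12.7213 17.8550] v=[0.5037 -0.7376 -1.7971]
Step 4: x=[6.3282 12.5189 17.5302] v=[0.5616 -1.0119 -1.6238]
Step 5: x=[6.4350 12.2693 17.2450] v=[0.5341 -1.2478 -1.4261]
Step 6: x=[6.5178 11.9854 17.0008] v=[0.4140 -1.4195 -1.2212]
Step 7: x=[6.5586 11.6834 16.7959] v=[0.2040 -1.5099 -1.0243]
Step 8: x=[6.5420 11.3809 16.6265] v=[-0.0828 -1.5124 -0.8468]
Max displacement = 1.3735

Answer: 1.3735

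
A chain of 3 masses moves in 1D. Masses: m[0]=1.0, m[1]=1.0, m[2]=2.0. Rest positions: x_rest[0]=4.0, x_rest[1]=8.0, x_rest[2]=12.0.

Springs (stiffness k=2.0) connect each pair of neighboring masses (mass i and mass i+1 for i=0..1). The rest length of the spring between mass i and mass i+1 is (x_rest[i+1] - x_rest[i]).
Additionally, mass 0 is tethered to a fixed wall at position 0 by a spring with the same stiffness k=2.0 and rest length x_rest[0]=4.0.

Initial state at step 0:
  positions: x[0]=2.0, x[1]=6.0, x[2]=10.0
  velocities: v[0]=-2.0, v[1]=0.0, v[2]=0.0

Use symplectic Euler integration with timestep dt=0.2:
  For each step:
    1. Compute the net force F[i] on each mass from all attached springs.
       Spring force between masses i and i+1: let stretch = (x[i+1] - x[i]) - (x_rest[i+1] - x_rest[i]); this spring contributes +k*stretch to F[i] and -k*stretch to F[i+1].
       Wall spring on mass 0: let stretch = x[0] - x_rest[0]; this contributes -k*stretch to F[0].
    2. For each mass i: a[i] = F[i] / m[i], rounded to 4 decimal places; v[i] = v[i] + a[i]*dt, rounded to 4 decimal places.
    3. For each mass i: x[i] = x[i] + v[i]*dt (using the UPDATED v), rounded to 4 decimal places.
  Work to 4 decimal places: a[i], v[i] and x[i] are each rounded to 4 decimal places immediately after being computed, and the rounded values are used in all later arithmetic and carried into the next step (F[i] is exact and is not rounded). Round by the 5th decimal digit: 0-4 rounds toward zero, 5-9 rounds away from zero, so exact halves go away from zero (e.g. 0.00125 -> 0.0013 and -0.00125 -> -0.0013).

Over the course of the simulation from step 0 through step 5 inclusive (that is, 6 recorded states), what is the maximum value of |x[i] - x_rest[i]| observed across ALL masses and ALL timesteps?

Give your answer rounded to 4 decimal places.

Step 0: x=[2.0000 6.0000 10.0000] v=[-2.0000 0.0000 0.0000]
Step 1: x=[1.7600 6.0000 10.0000] v=[-1.2000 0.0000 0.0000]
Step 2: x=[1.7184 5.9808 10.0000] v=[-0.2080 -0.0960 0.0000]
Step 3: x=[1.8803 5.9421 9.9992] v=[0.8096 -0.1933 -0.0038]
Step 4: x=[2.2167 5.9031 9.9962] v=[1.6822 -0.1952 -0.0152]
Step 5: x=[2.6707 5.8966 9.9894] v=[2.2701 -0.0325 -0.0338]
Max displacement = 2.2816

Answer: 2.2816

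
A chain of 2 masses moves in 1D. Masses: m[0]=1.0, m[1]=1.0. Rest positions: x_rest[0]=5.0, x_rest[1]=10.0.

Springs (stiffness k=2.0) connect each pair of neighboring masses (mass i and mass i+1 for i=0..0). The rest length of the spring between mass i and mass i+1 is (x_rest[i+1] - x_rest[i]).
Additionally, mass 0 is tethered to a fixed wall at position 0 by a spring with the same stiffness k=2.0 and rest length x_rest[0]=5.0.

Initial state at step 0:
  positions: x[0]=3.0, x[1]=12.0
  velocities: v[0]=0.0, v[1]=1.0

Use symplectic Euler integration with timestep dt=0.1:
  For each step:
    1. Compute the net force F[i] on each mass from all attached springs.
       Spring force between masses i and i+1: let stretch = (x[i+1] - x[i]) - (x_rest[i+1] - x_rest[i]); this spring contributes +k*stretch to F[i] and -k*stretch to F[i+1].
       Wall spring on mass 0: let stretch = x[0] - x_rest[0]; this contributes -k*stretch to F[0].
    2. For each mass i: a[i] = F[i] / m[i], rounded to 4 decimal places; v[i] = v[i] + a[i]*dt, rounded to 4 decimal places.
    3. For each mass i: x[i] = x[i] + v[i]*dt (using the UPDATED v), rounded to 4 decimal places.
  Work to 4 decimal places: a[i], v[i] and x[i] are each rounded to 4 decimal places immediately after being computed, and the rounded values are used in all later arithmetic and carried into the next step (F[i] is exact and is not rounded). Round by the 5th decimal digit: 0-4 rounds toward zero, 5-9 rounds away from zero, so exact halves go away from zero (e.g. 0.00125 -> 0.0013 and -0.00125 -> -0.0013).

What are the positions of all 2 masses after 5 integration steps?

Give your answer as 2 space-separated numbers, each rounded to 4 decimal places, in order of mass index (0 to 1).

Answer: 4.6228 11.3960

Derivation:
Step 0: x=[3.0000 12.0000] v=[0.0000 1.0000]
Step 1: x=[3.1200 12.0200] v=[1.2000 0.2000]
Step 2: x=[3.3556 11.9620] v=[2.3560 -0.5800]
Step 3: x=[3.6962 11.8319] v=[3.4062 -1.3013]
Step 4: x=[4.1256 11.6391] v=[4.2941 -1.9284]
Step 5: x=[4.6228 11.3960] v=[4.9717 -2.4311]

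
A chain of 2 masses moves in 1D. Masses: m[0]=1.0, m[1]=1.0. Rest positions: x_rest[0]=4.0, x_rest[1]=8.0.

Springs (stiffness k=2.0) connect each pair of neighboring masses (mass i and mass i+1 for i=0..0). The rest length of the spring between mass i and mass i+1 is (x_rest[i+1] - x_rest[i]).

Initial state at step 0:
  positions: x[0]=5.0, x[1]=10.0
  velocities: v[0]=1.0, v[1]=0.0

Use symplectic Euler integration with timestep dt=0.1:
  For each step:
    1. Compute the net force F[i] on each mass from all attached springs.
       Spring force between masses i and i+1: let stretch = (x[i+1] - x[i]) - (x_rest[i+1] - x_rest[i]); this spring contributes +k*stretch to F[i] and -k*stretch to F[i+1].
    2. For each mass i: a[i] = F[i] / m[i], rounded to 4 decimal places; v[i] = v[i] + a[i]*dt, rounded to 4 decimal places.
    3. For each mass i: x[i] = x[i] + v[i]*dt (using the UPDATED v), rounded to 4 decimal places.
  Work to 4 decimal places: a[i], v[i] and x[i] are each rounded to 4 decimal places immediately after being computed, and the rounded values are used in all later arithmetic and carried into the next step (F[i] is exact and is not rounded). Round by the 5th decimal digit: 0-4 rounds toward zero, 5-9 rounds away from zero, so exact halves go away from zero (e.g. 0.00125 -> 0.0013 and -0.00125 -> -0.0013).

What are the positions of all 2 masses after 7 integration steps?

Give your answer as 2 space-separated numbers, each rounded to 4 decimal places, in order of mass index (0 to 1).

Answer: 6.0634 9.6366

Derivation:
Step 0: x=[5.0000 10.0000] v=[1.0000 0.0000]
Step 1: x=[5.1200 9.9800] v=[1.2000 -0.2000]
Step 2: x=[5.2572 9.9428] v=[1.3720 -0.3720]
Step 3: x=[5.4081 9.8919] v=[1.5091 -0.5091]
Step 4: x=[5.5687 9.8313] v=[1.6059 -0.6059]
Step 5: x=[5.7345 9.7655] v=[1.6584 -0.6584]
Step 6: x=[5.9010 9.6990] v=[1.6646 -0.6646]
Step 7: x=[6.0634 9.6366] v=[1.6242 -0.6242]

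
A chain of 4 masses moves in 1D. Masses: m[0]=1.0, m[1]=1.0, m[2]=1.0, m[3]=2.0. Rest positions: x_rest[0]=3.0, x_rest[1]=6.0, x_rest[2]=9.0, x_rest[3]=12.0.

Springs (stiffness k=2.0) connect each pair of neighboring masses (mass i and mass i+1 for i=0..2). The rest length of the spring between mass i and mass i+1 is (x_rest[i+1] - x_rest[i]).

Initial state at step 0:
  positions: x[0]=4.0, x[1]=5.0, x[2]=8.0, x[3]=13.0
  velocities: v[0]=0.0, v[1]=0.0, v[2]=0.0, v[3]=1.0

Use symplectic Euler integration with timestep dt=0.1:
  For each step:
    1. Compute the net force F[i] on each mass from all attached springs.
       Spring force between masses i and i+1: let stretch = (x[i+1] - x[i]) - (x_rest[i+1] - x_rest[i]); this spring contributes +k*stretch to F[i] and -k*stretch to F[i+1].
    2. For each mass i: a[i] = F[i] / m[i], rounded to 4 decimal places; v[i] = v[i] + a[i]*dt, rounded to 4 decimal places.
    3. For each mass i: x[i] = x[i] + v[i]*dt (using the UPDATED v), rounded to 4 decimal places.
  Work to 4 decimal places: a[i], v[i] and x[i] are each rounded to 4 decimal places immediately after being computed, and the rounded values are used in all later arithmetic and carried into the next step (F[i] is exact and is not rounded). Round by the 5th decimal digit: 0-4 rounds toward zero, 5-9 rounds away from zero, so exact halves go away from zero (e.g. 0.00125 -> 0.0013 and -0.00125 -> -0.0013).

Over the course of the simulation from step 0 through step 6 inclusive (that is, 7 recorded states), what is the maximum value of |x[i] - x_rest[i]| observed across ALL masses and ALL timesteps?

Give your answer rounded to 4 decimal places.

Answer: 1.2011

Derivation:
Step 0: x=[4.0000 5.0000 8.0000 13.0000] v=[0.0000 0.0000 0.0000 1.0000]
Step 1: x=[3.9600 5.0400 8.0400 13.0800] v=[-0.4000 0.4000 0.4000 0.8000]
Step 2: x=[3.8816 5.1184 8.1208 13.1396] v=[-0.7840 0.7840 0.8080 0.5960]
Step 3: x=[3.7679 5.2321 8.2419 13.1790] v=[-1.1366 1.1371 1.2113 0.3941]
Step 4: x=[3.6235 5.3767 8.4016 13.1990] v=[-1.4438 1.4462 1.5968 0.2004]
Step 5: x=[3.4542 5.5468 8.5967 13.2011] v=[-1.6932 1.7005 1.9513 0.0207]
Step 6: x=[3.2667 5.7360 8.8229 13.1871] v=[-1.8747 1.8920 2.2622 -0.1397]
Max displacement = 1.2011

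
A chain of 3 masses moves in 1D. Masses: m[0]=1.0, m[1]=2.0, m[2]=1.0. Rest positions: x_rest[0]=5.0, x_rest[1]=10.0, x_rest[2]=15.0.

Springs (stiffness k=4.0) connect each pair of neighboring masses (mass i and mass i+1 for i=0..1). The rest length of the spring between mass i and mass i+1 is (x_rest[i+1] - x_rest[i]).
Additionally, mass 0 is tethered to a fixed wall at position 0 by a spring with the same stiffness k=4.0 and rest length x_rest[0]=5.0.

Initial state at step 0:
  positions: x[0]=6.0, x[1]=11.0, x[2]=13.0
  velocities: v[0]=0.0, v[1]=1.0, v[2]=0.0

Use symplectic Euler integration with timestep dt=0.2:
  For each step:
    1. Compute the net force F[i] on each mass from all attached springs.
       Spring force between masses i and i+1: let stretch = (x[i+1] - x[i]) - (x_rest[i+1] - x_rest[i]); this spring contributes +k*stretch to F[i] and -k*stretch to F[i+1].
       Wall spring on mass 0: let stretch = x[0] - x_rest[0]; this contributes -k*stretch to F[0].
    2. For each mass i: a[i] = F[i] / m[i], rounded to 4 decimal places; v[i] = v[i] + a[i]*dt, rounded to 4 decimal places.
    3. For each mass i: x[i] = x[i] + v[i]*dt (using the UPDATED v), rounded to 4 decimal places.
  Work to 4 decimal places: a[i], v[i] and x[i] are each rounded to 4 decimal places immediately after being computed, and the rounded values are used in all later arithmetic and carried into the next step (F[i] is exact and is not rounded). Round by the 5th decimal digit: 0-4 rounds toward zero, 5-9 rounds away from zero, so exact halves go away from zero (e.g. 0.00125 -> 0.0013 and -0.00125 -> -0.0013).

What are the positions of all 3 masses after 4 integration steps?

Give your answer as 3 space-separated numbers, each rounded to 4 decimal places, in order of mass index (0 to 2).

Answer: 4.8645 9.9744 16.5270

Derivation:
Step 0: x=[6.0000 11.0000 13.0000] v=[0.0000 1.0000 0.0000]
Step 1: x=[5.8400 10.9600 13.4800] v=[-0.8000 -0.2000 2.4000]
Step 2: x=[5.5648 10.7120 14.3568] v=[-1.3760 -1.2400 4.3840]
Step 3: x=[5.2228 10.3438 15.4504] v=[-1.7101 -1.8410 5.4682]
Step 4: x=[4.8645 9.9744 16.5270] v=[-1.7915 -1.8468 5.3829]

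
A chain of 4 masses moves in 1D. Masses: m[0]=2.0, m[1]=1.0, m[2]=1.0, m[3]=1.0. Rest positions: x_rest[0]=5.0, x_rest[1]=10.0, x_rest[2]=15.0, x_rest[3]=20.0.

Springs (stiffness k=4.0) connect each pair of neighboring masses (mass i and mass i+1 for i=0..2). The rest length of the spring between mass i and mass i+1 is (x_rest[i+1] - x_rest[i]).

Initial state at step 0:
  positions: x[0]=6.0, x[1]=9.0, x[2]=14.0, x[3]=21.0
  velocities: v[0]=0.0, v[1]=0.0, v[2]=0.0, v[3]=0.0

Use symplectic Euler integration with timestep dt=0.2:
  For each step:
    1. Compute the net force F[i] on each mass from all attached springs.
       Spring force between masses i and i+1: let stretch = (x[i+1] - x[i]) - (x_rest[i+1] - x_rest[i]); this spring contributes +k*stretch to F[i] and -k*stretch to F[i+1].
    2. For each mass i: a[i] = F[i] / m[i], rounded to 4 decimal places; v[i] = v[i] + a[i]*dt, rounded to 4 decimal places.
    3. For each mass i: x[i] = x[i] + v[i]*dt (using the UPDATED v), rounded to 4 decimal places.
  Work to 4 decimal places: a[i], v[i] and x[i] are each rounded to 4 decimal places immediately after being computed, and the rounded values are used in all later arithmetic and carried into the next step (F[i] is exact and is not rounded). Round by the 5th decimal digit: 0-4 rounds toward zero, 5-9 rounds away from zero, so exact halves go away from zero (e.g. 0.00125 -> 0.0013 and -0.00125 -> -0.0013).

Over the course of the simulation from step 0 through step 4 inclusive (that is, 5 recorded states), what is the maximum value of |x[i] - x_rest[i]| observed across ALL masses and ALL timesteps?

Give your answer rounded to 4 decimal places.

Step 0: x=[6.0000 9.0000 14.0000 21.0000] v=[0.0000 0.0000 0.0000 0.0000]
Step 1: x=[5.8400 9.3200 14.3200 20.6800] v=[-0.8000 1.6000 1.6000 -1.6000]
Step 2: x=[5.5584 9.8832 14.8576 20.1424] v=[-1.4080 2.8160 2.6880 -2.6880]
Step 3: x=[5.2228 10.5503 15.4449 19.5592] v=[-1.6781 3.3357 2.9363 -2.9158]
Step 4: x=[4.9134 11.1482 15.9073 19.1178] v=[-1.5471 2.9894 2.3121 -2.2072]
Max displacement = 1.1482

Answer: 1.1482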